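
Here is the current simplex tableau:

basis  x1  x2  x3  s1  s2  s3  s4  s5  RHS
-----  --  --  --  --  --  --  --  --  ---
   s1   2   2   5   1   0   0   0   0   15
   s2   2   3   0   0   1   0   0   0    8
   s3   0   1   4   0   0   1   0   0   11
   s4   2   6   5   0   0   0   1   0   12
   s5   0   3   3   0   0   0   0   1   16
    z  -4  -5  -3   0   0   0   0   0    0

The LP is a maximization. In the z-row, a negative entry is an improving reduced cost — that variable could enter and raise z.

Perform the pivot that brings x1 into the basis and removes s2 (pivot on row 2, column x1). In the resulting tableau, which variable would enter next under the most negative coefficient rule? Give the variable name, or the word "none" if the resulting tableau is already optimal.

x3

Pivot element 2. New z-row = old z-row − (-4)·(row 2/2).
Updated z-row coefficients: x1: 0, x2: 1, x3: -3, s1: 0, s2: 2, s3: 0, s4: 0, s5: 0.
The most negative is -3 in column x3, so x3 would enter next.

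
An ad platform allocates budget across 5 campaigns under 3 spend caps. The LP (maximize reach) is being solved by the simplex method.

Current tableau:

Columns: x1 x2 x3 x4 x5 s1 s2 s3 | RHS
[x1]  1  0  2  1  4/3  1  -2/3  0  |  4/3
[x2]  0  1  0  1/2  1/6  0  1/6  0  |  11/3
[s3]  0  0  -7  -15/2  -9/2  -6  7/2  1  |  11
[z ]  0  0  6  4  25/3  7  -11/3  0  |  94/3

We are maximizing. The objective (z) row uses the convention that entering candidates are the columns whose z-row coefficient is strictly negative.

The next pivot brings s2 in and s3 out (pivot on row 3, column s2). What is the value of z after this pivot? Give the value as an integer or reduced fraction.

300/7

Minimum ratio for s2: 11/(7/2) = 22/7.
z changes by −(z-row coeff of s2)·ratio = −(-11/3)·(22/7) = 242/21.
New z = 94/3 + (242/21) = 300/7.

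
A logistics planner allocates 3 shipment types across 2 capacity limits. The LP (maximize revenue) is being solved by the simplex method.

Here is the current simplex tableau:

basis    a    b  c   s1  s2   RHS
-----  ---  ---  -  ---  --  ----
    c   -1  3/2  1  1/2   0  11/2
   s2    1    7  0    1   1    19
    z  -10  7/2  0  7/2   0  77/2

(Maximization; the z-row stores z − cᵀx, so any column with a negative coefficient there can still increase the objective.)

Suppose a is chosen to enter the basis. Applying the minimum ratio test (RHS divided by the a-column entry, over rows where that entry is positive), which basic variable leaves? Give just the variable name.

s2

Ratios: row 1 (c): entry -1 ≤ 0, skip; row 2 (s2): 19/1 = 19.
Minimum ratio 19 is in the s2 row, so s2 leaves.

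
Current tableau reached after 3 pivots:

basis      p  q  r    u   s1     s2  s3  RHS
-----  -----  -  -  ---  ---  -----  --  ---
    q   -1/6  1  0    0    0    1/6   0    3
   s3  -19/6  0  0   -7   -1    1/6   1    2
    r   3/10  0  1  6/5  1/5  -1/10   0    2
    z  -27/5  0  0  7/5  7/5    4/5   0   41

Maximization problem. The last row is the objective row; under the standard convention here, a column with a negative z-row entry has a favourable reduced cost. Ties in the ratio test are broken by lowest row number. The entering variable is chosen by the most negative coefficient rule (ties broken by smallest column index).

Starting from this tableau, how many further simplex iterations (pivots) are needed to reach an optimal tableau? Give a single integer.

pivot: p in, r out → z = 77
pivot: s2 in, q out → z = 114
No improving column remains; optimal.

2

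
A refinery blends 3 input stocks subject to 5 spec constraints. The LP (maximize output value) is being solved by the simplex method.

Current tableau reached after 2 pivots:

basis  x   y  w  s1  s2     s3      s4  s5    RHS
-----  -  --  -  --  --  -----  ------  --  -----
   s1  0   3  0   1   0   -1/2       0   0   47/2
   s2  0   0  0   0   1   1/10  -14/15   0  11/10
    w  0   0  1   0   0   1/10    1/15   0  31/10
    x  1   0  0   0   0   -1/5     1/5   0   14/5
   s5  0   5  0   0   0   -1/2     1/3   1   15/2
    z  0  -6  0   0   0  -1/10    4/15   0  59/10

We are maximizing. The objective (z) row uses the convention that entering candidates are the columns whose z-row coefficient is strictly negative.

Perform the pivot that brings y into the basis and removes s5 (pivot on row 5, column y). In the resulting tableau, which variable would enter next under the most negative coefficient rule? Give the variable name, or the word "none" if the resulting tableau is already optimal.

s3

Pivot element 5. New z-row = old z-row − (-6)·(row 5/5).
Updated z-row coefficients: x: 0, y: 0, w: 0, s1: 0, s2: 0, s3: -7/10, s4: 2/3, s5: 6/5.
The most negative is -7/10 in column s3, so s3 would enter next.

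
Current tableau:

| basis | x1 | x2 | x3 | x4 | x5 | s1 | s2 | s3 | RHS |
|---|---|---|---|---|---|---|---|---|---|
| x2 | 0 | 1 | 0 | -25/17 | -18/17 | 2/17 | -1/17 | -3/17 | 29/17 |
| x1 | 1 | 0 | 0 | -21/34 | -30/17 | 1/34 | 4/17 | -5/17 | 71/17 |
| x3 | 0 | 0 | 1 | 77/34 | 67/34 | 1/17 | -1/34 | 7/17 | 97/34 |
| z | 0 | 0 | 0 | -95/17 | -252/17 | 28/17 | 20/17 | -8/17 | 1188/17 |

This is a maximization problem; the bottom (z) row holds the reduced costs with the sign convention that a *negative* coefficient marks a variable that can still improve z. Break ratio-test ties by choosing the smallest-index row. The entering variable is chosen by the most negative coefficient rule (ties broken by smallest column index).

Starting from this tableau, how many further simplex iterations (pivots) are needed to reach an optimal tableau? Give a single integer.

1

pivot: x5 in, x3 out → z = 6120/67
No improving column remains; optimal.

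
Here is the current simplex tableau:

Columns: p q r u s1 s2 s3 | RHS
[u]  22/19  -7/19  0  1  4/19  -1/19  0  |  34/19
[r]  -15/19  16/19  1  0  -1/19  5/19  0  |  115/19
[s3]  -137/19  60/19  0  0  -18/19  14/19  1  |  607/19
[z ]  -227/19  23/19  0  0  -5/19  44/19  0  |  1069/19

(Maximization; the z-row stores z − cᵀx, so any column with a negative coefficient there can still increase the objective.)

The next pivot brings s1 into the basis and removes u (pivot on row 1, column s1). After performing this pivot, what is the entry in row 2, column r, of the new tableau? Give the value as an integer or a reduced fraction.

Pivot element is row 1, column s1: 4/19.
Normalize row 1: new (row 1, r) = 0/(4/19) = 0.
row 2 ← row 2 − (-1/19)·(new row 1): 1 − (-1/19)·0 = 1.

1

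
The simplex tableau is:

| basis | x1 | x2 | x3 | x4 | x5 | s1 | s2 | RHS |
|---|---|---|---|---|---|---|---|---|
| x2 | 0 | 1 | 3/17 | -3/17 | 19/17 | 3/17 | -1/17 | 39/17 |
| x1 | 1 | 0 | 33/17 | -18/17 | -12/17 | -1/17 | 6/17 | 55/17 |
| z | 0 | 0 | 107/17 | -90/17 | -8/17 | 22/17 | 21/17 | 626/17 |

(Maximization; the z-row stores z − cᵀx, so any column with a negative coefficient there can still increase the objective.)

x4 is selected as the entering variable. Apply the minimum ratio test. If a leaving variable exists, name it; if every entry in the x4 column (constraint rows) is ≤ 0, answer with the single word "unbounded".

unbounded

x4-column entries: row 1: -3/17, row 2: -18/17. All ≤ 0, so x4 can increase without bound; the LP is unbounded in this direction.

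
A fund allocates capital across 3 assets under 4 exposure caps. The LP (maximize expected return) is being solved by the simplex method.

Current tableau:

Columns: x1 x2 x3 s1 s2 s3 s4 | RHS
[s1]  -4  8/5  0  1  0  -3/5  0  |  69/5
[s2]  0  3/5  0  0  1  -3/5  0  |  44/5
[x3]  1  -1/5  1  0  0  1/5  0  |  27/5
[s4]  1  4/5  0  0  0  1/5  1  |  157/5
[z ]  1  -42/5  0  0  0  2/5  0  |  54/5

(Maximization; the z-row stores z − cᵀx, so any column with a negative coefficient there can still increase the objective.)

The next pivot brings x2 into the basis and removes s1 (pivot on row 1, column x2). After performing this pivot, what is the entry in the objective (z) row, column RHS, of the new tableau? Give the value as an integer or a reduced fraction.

333/4

Pivot element is row 1, column x2: 8/5.
Normalize row 1: new (row 1, RHS) = (69/5)/(8/5) = 69/8.
z-row ← z-row − (-42/5)·(new row 1): 54/5 − (-42/5)·(69/8) = 333/4.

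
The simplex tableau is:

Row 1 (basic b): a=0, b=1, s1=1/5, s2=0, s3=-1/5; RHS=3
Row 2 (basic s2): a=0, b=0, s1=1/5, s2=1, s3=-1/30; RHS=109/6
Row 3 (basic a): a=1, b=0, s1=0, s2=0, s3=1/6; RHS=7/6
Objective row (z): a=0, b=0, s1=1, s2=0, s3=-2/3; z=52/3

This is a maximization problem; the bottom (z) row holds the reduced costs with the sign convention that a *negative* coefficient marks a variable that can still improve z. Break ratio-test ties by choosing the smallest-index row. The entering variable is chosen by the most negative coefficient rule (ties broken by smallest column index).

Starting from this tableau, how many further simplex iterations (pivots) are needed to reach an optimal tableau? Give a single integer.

pivot: s3 in, a out → z = 22
No improving column remains; optimal.

1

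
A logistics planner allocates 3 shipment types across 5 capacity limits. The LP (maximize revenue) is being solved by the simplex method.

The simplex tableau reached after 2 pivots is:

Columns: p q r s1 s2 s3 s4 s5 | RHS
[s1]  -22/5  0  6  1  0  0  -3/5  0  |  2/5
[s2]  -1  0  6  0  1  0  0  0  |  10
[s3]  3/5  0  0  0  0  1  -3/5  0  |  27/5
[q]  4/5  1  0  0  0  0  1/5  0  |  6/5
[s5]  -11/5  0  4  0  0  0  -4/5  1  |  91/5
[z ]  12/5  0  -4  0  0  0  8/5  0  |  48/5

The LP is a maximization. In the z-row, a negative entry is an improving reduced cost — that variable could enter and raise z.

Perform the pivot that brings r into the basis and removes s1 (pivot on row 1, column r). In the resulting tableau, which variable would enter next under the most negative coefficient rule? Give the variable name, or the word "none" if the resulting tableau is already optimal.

Pivot element 6. New z-row = old z-row − (-4)·(row 1/6).
Updated z-row coefficients: p: -8/15, q: 0, r: 0, s1: 2/3, s2: 0, s3: 0, s4: 6/5, s5: 0.
The most negative is -8/15 in column p, so p would enter next.

p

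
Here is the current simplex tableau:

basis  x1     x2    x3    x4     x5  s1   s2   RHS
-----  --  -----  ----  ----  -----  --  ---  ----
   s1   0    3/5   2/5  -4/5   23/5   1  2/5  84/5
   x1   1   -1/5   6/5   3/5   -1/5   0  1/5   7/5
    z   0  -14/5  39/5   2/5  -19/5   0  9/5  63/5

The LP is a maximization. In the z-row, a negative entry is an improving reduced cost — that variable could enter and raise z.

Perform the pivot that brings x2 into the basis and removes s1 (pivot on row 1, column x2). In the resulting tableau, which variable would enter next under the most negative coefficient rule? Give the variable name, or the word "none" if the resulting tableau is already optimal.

Pivot element 3/5. New z-row = old z-row − (-14/5)·(row 1/(3/5)).
Updated z-row coefficients: x1: 0, x2: 0, x3: 29/3, x4: -10/3, x5: 53/3, s1: 14/3, s2: 11/3.
The most negative is -10/3 in column x4, so x4 would enter next.

x4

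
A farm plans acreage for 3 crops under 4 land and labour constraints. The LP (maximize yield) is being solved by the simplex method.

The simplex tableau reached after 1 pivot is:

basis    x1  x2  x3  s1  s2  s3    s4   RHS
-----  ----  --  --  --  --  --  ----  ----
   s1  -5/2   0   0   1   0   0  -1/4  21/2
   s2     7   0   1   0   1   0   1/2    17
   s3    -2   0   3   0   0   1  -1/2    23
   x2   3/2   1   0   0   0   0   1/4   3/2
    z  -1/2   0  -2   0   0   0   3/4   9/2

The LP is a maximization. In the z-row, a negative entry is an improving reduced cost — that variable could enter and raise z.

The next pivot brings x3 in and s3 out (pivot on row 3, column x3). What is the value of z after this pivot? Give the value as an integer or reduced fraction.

119/6

Minimum ratio for x3: 23/3 = 23/3.
z changes by −(z-row coeff of x3)·ratio = −(-2)·(23/3) = 46/3.
New z = 9/2 + (46/3) = 119/6.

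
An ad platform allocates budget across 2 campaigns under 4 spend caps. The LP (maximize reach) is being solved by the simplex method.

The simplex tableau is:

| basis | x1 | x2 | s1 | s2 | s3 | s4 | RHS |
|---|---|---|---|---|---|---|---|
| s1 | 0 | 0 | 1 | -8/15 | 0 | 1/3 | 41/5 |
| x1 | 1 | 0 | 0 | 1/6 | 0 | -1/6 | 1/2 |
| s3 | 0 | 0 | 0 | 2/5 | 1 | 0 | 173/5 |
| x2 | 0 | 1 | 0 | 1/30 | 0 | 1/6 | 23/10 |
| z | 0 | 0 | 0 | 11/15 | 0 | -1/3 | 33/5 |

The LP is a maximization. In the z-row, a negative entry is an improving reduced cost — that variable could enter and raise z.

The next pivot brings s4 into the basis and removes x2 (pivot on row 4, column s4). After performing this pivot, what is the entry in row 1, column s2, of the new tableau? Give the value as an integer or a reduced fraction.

Pivot element is row 4, column s4: 1/6.
Normalize row 4: new (row 4, s2) = (1/30)/(1/6) = 1/5.
row 1 ← row 1 − (1/3)·(new row 4): -8/15 − (1/3)·(1/5) = -3/5.

-3/5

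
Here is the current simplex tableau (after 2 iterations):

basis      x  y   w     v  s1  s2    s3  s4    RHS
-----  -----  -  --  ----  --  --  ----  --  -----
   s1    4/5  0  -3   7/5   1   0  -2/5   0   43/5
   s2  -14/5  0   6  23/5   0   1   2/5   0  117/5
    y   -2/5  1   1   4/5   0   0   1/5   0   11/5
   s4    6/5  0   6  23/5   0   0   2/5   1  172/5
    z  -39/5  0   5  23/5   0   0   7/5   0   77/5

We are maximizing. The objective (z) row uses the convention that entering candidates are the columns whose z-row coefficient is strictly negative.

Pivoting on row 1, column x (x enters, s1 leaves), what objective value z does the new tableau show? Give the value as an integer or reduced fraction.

397/4

Minimum ratio for x: (43/5)/(4/5) = 43/4.
z changes by −(z-row coeff of x)·ratio = −(-39/5)·(43/4) = 1677/20.
New z = 77/5 + (1677/20) = 397/4.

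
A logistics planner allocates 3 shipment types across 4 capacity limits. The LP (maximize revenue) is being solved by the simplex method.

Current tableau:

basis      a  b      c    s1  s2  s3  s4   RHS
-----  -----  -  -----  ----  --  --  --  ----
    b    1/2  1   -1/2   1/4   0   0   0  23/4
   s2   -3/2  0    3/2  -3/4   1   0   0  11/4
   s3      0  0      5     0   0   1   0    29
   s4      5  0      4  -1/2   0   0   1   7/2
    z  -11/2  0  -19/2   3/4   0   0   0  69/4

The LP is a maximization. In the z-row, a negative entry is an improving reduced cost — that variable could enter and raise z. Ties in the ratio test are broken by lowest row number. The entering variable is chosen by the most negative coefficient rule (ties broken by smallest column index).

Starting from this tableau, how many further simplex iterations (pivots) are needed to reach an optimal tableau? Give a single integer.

pivot: c in, s4 out → z = 409/16
pivot: s1 in, b out → z = 40
No improving column remains; optimal.

2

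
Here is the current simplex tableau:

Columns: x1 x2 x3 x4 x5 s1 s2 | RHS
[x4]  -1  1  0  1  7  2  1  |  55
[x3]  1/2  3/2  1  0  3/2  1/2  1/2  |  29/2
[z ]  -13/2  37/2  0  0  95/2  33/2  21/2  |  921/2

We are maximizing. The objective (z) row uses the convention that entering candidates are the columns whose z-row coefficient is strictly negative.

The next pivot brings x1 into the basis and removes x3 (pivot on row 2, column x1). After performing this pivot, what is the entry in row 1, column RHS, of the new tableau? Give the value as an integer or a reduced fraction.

84

Pivot element is row 2, column x1: 1/2.
Normalize row 2: new (row 2, RHS) = (29/2)/(1/2) = 29.
row 1 ← row 1 − (-1)·(new row 2): 55 − (-1)·29 = 84.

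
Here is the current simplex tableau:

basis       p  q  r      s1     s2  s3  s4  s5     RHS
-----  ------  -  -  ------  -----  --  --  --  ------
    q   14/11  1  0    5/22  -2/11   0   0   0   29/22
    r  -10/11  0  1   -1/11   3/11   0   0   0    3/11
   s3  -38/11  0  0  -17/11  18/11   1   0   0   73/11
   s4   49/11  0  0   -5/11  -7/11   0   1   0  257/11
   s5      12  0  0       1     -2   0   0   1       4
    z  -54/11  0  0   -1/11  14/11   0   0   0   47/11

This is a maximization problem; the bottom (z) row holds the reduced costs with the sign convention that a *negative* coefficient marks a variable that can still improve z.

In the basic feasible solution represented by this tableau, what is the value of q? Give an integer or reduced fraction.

29/22

q is basic (row 1); its value is the RHS of that row: 29/22.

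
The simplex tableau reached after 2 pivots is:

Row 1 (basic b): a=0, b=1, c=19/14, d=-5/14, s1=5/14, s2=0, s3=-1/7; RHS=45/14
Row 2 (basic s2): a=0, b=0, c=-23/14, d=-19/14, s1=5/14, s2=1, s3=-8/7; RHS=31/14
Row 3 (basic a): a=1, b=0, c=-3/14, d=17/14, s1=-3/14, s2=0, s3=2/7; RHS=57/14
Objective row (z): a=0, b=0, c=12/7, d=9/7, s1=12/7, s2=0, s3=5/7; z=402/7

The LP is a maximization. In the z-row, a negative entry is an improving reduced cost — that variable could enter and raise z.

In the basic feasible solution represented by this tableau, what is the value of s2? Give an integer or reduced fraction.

s2 is basic (row 2); its value is the RHS of that row: 31/14.

31/14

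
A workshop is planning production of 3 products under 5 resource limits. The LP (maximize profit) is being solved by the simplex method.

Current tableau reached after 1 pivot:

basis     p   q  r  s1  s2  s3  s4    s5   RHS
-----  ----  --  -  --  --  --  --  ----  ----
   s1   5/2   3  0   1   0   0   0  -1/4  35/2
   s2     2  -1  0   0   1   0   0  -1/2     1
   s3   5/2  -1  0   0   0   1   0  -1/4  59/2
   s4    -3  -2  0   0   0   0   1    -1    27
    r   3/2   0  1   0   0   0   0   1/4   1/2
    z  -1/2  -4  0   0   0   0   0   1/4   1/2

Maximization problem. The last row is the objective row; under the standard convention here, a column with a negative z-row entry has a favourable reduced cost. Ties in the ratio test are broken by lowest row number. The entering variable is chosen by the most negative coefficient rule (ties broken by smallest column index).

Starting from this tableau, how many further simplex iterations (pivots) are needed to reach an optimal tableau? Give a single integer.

pivot: q in, s1 out → z = 143/6
pivot: s5 in, r out → z = 24
No improving column remains; optimal.

2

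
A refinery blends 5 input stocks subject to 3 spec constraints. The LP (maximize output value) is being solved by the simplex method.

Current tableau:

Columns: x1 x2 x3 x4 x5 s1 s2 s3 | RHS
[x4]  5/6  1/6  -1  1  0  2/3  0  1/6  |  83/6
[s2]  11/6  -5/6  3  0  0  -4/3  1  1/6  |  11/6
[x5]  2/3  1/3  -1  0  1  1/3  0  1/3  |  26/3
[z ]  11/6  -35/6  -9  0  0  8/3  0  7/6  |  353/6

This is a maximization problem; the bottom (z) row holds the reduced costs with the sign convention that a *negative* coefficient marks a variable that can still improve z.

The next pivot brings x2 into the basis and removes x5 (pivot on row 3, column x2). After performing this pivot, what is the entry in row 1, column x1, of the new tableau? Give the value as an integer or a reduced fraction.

Pivot element is row 3, column x2: 1/3.
Normalize row 3: new (row 3, x1) = (2/3)/(1/3) = 2.
row 1 ← row 1 − (1/6)·(new row 3): 5/6 − (1/6)·2 = 1/2.

1/2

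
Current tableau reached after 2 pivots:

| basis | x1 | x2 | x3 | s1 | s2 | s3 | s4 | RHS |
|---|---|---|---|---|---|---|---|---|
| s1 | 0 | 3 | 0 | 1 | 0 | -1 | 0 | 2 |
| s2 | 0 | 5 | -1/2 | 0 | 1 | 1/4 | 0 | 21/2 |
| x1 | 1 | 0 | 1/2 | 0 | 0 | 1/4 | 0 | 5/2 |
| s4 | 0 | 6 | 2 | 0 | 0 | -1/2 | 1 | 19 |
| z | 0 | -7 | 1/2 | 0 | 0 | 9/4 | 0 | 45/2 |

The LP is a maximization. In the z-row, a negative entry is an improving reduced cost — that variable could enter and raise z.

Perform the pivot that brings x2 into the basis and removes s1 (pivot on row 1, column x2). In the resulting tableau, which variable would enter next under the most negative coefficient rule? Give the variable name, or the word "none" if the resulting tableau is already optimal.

s3

Pivot element 3. New z-row = old z-row − (-7)·(row 1/3).
Updated z-row coefficients: x1: 0, x2: 0, x3: 1/2, s1: 7/3, s2: 0, s3: -1/12, s4: 0.
The most negative is -1/12 in column s3, so s3 would enter next.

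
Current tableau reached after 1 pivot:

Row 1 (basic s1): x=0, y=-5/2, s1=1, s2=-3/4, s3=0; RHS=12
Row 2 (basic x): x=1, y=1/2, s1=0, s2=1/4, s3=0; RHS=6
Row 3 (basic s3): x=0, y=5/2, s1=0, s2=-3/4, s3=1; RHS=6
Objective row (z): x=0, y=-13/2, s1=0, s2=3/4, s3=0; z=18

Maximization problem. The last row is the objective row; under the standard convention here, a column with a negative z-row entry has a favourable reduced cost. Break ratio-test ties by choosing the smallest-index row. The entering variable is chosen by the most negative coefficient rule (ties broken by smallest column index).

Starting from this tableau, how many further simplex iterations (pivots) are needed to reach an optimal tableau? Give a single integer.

2

pivot: y in, s3 out → z = 168/5
pivot: s2 in, x out → z = 48
No improving column remains; optimal.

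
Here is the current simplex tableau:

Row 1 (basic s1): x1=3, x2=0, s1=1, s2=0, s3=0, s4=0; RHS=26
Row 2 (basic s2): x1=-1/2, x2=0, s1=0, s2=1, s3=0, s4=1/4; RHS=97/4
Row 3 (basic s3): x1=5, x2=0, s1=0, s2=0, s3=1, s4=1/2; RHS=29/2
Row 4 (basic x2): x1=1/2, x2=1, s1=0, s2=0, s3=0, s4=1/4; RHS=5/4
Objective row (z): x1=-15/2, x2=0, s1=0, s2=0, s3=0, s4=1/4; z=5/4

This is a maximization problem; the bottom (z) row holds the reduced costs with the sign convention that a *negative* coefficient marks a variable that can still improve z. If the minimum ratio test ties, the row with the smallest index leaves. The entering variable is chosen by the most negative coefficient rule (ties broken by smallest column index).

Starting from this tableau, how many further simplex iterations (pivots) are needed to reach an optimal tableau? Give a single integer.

pivot: x1 in, x2 out → z = 20
No improving column remains; optimal.

1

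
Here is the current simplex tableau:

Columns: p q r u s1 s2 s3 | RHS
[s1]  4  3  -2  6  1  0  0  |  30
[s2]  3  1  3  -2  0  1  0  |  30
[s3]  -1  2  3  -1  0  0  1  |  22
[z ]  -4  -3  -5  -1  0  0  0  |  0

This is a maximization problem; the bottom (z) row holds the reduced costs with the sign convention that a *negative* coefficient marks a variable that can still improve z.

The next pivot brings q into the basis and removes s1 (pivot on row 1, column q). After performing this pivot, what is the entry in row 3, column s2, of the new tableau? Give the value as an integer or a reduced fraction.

Pivot element is row 1, column q: 3.
Normalize row 1: new (row 1, s2) = 0/3 = 0.
row 3 ← row 3 − 2·(new row 1): 0 − 2·0 = 0.

0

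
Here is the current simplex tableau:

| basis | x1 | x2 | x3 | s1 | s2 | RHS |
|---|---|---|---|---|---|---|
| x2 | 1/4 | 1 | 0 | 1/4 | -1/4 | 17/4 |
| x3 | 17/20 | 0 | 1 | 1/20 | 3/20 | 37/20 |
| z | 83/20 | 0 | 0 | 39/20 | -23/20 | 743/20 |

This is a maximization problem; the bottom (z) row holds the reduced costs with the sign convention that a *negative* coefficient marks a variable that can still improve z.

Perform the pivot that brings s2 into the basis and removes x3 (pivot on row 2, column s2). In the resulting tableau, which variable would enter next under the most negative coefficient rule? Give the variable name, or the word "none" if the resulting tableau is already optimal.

none

Pivot element 3/20. New z-row = old z-row − (-23/20)·(row 2/(3/20)).
Updated z-row coefficients: x1: 32/3, x2: 0, x3: 23/3, s1: 7/3, s2: 0.
No coefficient is strictly negative; the tableau after this pivot is optimal.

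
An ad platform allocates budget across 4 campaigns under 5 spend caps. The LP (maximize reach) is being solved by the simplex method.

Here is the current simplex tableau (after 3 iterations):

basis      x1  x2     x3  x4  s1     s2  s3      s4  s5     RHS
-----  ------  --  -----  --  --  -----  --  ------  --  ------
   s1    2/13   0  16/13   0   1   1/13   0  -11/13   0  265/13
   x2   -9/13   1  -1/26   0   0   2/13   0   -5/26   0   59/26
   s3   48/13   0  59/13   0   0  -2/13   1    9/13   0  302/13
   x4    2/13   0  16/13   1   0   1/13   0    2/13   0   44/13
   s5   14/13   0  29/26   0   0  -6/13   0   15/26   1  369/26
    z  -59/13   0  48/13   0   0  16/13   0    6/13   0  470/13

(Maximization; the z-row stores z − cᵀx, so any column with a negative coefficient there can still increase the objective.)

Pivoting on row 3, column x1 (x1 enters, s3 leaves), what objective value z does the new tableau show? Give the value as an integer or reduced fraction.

Minimum ratio for x1: (302/13)/(48/13) = 151/24.
z changes by −(z-row coeff of x1)·ratio = −(-59/13)·(151/24) = 8909/312.
New z = 470/13 + (8909/312) = 1553/24.

1553/24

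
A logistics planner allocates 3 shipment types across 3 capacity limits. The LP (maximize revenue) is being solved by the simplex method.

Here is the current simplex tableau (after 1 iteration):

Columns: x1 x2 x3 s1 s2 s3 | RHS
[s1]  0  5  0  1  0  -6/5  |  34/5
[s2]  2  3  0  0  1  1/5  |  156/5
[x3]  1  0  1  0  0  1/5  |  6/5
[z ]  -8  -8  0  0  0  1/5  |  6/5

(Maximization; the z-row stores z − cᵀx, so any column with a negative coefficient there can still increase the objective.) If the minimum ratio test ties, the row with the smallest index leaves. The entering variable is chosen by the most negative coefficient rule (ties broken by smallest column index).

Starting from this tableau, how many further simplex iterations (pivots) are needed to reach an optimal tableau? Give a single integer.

3

pivot: x1 in, x3 out → z = 54/5
pivot: x2 in, s1 out → z = 542/25
pivot: s3 in, x1 out → z = 112/5
No improving column remains; optimal.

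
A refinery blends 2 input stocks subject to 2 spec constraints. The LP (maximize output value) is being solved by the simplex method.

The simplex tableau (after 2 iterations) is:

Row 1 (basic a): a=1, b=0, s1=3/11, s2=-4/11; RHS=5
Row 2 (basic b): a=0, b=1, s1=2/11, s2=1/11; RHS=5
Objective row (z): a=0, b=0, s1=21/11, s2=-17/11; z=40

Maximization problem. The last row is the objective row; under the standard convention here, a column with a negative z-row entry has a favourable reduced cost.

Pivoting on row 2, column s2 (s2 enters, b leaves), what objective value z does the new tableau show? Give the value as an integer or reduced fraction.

125

Minimum ratio for s2: 5/(1/11) = 55.
z changes by −(z-row coeff of s2)·ratio = −(-17/11)·55 = 85.
New z = 40 + 85 = 125.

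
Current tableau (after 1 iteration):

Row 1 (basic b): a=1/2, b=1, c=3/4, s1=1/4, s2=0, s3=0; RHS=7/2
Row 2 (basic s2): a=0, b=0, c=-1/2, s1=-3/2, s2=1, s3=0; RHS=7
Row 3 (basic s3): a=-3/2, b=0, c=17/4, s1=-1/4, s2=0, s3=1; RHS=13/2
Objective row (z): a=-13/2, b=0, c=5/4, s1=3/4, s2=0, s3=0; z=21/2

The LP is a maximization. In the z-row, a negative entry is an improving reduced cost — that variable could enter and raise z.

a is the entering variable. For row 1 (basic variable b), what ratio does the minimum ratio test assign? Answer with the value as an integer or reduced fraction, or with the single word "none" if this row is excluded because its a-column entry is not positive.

Ratio = RHS / (a entry) = (7/2) / (1/2) = 7.

7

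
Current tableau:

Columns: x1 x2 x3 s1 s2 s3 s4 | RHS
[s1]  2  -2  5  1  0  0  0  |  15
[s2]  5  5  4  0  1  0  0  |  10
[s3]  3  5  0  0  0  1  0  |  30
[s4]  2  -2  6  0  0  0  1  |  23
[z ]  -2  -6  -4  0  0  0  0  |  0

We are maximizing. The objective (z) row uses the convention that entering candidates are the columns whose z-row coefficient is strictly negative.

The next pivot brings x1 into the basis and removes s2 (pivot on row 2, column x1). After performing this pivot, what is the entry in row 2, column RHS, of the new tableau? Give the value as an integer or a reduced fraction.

Pivot element is row 2, column x1: 5.
Normalize row 2: new (row 2, RHS) = 10/5 = 2.
Row 2 is the pivot row, so the entry is 2.

2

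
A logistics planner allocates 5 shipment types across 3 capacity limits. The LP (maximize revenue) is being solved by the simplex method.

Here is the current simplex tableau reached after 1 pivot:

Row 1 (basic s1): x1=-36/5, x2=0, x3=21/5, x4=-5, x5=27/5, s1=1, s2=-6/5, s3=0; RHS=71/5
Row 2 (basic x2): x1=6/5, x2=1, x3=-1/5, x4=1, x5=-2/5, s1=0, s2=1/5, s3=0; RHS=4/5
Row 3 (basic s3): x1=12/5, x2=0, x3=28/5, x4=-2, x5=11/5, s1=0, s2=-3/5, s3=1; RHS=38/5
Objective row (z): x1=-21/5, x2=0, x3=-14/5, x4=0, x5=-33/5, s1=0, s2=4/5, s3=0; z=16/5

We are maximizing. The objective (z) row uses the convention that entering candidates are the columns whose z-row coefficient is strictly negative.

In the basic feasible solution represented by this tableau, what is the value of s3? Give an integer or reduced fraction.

38/5

s3 is basic (row 3); its value is the RHS of that row: 38/5.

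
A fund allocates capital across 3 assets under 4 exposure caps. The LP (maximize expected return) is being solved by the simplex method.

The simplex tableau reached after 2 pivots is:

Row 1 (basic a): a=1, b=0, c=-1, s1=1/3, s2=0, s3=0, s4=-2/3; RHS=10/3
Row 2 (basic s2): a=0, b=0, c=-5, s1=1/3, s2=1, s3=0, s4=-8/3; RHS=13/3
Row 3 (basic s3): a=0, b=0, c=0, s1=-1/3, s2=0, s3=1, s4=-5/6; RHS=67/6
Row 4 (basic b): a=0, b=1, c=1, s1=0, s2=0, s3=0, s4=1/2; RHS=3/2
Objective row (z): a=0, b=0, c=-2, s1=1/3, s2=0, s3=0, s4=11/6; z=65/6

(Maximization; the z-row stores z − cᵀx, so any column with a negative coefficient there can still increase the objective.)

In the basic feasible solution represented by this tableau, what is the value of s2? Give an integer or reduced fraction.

13/3

s2 is basic (row 2); its value is the RHS of that row: 13/3.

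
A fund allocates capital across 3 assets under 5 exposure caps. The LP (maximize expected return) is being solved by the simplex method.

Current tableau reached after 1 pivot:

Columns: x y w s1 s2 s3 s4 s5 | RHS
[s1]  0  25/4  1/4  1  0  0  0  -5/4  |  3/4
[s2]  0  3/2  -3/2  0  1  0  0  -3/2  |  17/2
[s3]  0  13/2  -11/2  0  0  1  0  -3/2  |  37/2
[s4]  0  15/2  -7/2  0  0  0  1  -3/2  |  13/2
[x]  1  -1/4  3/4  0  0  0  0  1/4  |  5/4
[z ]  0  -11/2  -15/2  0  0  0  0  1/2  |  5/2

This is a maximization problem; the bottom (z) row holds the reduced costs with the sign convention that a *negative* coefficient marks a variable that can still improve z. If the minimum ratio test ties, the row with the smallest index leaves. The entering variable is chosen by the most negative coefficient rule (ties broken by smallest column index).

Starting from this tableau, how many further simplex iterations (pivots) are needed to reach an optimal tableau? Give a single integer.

pivot: w in, x out → z = 15
pivot: y in, s1 out → z = 293/19
No improving column remains; optimal.

2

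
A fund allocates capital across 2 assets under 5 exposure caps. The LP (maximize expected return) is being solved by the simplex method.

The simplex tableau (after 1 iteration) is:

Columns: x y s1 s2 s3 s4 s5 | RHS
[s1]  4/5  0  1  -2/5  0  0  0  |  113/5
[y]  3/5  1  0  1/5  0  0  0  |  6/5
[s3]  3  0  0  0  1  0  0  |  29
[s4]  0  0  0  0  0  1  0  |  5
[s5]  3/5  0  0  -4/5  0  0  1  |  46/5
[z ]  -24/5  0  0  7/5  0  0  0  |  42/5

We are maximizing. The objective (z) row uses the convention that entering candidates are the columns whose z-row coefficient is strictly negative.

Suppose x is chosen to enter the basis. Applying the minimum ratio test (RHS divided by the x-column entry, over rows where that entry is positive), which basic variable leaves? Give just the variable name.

y

Ratios: row 1 (s1): (113/5)/(4/5) = 113/4; row 2 (y): (6/5)/(3/5) = 2; row 3 (s3): 29/3 = 29/3; row 4 (s4): entry 0 ≤ 0, skip; row 5 (s5): (46/5)/(3/5) = 46/3.
Minimum ratio 2 is in the y row, so y leaves.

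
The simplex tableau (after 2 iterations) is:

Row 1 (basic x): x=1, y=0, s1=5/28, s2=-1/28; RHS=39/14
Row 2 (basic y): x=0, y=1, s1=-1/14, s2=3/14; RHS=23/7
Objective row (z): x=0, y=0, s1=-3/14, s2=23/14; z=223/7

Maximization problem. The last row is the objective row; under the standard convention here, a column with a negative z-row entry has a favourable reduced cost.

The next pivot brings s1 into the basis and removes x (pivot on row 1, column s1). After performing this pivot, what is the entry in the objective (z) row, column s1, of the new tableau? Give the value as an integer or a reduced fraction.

Pivot element is row 1, column s1: 5/28.
Normalize row 1: new (row 1, s1) = (5/28)/(5/28) = 1.
z-row ← z-row − (-3/14)·(new row 1): -3/14 − (-3/14)·1 = 0.

0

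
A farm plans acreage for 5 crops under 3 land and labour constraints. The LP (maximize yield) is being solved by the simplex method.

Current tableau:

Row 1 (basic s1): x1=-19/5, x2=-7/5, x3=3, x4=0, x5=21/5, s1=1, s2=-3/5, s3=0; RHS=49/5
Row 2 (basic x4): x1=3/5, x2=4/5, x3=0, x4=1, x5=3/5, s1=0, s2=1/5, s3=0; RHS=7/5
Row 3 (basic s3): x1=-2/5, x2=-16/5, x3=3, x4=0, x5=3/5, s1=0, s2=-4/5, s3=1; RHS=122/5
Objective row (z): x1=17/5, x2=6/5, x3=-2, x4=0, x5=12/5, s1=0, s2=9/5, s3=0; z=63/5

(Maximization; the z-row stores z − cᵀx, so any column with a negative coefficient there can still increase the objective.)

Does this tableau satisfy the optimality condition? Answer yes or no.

Column x3 has objective-row coefficient -2, which is negative; an improving pivot exists, so not yet optimal.

no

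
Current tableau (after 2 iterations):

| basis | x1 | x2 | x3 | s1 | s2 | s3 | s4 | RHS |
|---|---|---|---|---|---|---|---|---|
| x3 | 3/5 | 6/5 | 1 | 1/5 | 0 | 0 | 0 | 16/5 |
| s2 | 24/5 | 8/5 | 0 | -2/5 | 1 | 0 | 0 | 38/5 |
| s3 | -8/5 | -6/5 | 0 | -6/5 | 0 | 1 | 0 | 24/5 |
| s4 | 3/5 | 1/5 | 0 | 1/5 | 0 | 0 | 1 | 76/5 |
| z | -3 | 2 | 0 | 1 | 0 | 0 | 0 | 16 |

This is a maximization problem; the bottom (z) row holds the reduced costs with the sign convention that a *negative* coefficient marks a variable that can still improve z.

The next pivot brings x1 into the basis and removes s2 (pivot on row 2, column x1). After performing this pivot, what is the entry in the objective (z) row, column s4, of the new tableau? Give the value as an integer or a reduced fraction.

0

Pivot element is row 2, column x1: 24/5.
Normalize row 2: new (row 2, s4) = 0/(24/5) = 0.
z-row ← z-row − (-3)·(new row 2): 0 − (-3)·0 = 0.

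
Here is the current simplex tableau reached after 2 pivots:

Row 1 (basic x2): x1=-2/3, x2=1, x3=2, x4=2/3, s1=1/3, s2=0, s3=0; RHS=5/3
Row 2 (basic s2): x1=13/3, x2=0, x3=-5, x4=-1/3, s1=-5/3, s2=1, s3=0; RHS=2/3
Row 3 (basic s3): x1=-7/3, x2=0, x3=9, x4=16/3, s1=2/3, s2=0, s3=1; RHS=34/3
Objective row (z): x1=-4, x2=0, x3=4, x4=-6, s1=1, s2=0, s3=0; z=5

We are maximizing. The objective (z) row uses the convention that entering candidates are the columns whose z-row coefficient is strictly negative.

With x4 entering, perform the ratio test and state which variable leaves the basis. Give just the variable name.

s3

Ratios: row 1 (x2): (5/3)/(2/3) = 5/2; row 2 (s2): entry -1/3 ≤ 0, skip; row 3 (s3): (34/3)/(16/3) = 17/8.
Minimum ratio 17/8 is in the s3 row, so s3 leaves.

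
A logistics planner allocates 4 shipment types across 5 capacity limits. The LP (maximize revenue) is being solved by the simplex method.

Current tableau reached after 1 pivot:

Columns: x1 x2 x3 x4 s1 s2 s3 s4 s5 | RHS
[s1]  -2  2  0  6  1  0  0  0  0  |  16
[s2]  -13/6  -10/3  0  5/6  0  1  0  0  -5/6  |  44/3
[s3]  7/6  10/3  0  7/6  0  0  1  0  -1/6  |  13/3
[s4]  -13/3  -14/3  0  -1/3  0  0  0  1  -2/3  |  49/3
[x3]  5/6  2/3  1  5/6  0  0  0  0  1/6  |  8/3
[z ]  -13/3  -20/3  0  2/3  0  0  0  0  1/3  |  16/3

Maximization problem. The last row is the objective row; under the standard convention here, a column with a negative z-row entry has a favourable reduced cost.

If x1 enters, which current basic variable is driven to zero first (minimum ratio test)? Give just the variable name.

x3

Ratios: row 1 (s1): entry -2 ≤ 0, skip; row 2 (s2): entry -13/6 ≤ 0, skip; row 3 (s3): (13/3)/(7/6) = 26/7; row 4 (s4): entry -13/3 ≤ 0, skip; row 5 (x3): (8/3)/(5/6) = 16/5.
Minimum ratio 16/5 is in the x3 row, so x3 leaves.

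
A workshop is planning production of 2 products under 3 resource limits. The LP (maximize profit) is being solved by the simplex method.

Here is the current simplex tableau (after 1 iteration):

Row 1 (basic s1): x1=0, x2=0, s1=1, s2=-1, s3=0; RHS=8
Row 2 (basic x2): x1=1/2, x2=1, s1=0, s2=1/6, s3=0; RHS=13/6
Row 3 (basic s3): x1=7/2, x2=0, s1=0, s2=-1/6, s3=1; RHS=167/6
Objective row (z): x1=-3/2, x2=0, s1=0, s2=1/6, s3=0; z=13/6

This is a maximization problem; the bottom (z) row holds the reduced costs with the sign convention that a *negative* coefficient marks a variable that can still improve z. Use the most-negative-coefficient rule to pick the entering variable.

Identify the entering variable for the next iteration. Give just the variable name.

Objective-row coefficients: x1: -3/2, x2: 0, s1: 0, s2: 1/6, s3: 0.
The most negative is -3/2 in column x1, so x1 enters.

x1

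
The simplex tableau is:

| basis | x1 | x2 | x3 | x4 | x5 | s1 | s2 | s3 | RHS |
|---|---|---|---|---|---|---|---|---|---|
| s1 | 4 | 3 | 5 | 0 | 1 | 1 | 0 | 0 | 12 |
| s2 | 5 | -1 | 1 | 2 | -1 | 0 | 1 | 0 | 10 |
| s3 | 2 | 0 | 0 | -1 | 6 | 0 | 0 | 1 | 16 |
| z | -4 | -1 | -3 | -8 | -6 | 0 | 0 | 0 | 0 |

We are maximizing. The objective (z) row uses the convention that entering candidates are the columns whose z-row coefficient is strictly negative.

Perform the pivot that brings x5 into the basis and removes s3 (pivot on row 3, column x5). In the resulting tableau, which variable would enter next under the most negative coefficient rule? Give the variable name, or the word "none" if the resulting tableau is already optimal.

Pivot element 6. New z-row = old z-row − (-6)·(row 3/6).
Updated z-row coefficients: x1: -2, x2: -1, x3: -3, x4: -9, x5: 0, s1: 0, s2: 0, s3: 1.
The most negative is -9 in column x4, so x4 would enter next.

x4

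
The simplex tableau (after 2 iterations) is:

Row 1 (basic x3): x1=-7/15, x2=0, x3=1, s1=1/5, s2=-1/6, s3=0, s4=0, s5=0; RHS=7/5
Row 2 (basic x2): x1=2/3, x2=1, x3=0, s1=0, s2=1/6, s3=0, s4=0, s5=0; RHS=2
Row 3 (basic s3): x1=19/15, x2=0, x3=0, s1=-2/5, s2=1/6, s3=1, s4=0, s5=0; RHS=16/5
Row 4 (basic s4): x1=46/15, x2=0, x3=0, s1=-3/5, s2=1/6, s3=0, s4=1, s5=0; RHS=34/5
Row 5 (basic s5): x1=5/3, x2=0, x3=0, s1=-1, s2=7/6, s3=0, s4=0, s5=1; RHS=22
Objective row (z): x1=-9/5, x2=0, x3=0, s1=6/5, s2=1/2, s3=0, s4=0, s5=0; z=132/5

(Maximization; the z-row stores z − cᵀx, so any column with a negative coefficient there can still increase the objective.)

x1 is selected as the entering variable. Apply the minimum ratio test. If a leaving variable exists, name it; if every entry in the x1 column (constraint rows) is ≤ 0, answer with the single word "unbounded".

s4

Ratios: row 1 (x3): entry -7/15 ≤ 0, skip; row 2 (x2): 2/(2/3) = 3; row 3 (s3): (16/5)/(19/15) = 48/19; row 4 (s4): (34/5)/(46/15) = 51/23; row 5 (s5): 22/(5/3) = 66/5.
Minimum ratio is in the s4 row, so s4 leaves.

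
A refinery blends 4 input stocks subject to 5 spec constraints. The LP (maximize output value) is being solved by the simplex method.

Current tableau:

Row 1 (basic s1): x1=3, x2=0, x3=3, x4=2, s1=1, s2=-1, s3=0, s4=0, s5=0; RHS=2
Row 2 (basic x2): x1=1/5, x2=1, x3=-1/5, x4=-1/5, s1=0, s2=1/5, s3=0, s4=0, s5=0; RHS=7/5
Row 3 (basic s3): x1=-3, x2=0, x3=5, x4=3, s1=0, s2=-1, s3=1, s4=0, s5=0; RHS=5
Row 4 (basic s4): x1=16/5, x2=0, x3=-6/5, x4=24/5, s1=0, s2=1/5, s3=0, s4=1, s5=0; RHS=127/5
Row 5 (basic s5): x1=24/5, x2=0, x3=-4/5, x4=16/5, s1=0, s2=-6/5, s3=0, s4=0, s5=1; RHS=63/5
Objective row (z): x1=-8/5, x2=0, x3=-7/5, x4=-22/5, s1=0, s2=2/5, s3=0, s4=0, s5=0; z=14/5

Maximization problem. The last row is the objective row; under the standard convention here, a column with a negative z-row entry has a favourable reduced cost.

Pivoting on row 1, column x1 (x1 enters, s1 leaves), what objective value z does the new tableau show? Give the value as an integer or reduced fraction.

Minimum ratio for x1: 2/3 = 2/3.
z changes by −(z-row coeff of x1)·ratio = −(-8/5)·(2/3) = 16/15.
New z = 14/5 + (16/15) = 58/15.

58/15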